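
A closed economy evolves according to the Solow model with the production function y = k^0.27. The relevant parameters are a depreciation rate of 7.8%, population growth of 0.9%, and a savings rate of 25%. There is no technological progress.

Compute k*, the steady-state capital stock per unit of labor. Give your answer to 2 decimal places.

At the steady state, Δk = 0, so s·k^α = (n + δ)·k.
Dividing both sides by k: k^(1−α) = s / (n + δ).
k^0.73 = 0.25 / (0.009 + 0.078) = 0.25 / 0.087 = 2.8736
k* = 2.8736^(1/0.73) ≈ 4.2460

k* = 4.25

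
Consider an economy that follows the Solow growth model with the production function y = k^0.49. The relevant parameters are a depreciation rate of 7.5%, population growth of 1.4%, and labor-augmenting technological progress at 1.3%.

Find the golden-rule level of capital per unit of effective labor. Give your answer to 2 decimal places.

k_gold ≈ 21.70

The golden rule sets f'(k) = n + g + δ, i.e. α·k^(α−1) = n + g + δ.
So k^(1−α) = α / (n + g + δ) = 0.49 / 0.102 = 4.8039.
k_gold = 4.8039^(1/0.51) ≈ 21.7000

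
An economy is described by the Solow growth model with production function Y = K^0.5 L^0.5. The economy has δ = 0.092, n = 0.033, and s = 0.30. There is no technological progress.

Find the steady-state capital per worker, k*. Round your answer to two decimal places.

k* ≈ 5.76

In steady state, investment equals break-even investment: s·k^α = (n + δ)·k.
Rearranging, k^(1−α) = s / (n + δ).
k^0.5 = 0.30 / (0.033 + 0.092) = 0.30 / 0.125 = 2.4000
k* = 2.4000^(1/0.5) ≈ 5.7600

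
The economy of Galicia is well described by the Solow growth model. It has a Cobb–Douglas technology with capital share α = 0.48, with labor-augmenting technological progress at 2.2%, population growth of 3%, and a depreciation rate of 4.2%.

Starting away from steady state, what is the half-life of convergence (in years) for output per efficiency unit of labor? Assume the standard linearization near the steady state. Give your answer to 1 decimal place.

t_½ ≈ 14.2 years

Near the steady state the convergence rate is λ = (1 − α)(n + g + δ).
λ = (1 − 0.48) × 0.094 = 0.52 × 0.094 = 0.04888
Half-life = ln 2 / λ = 0.6931 / 0.04888 ≈ 14.18 years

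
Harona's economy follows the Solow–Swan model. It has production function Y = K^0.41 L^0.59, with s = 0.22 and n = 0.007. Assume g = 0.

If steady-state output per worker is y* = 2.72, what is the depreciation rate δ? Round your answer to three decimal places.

Steady state requires s·f(k) = (n + δ)·k, i.e. s·k^α = (n + δ)·k.
Since y* = [s/(n + δ)]^(α/(1−α)), we have s/(n + δ) = (y*)^((1−α)/α) = 2.72^1.439 = 4.2203.
Therefore n + δ = s / 4.2203 = 0.22 / 4.2203 = 0.0521, so δ = 0.0521 − 0.007 = 0.0451.

δ ≈ 0.045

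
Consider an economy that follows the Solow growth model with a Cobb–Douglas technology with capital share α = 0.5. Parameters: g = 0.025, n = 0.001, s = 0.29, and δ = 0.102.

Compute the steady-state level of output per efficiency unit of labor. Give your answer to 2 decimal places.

y* = 2.27

Steady state requires s·f(k) = (n + g + δ)·k, i.e. s·k^α = (n + g + δ)·k.
Dividing both sides by k: k^(1−α) = s / (n + g + δ).
k^0.5 = 0.29 / (0.001 + 0.025 + 0.102) = 0.29 / 0.128 = 2.2656
k* = 2.2656^(1/0.5) ≈ 5.1329
y* = (k*)^α = 5.1329^0.5 ≈ 2.2656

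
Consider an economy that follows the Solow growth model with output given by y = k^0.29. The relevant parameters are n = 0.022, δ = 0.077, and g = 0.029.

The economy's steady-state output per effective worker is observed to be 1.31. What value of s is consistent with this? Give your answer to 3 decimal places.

At the steady state, Δk = 0, so s·k^α = (n + g + δ)·k.
Since y* = [s/(n + g + δ)]^(α/(1−α)), we have s/(n + g + δ) = (y*)^((1−α)/α) = 1.31^2.4483 = 1.9369.
Therefore s = 1.9369 × (n + g + δ) = 1.9369 × 0.128 = 0.2479.

s ≈ 0.248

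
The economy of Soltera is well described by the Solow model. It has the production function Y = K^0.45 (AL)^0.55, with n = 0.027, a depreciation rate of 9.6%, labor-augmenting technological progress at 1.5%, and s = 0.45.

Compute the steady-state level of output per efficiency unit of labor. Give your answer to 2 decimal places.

In steady state, investment equals break-even investment: s·k^α = (n + g + δ)·k.
Rearranging, k^(1−α) = s / (n + g + δ).
k^0.55 = 0.45 / (0.027 + 0.015 + 0.096) = 0.45 / 0.138 = 3.2609
k* = 3.2609^(1/0.55) ≈ 8.5771
y* = (k*)^α = 8.5771^0.45 ≈ 2.6303

y* ≈ 2.63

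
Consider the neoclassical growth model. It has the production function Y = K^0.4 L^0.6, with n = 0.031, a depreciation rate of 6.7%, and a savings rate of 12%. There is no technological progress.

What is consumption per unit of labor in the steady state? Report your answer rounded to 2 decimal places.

c* ≈ 1.01

In steady state, investment equals break-even investment: s·k^α = (n + δ)·k.
Rearranging, k^(1−α) = s / (n + δ).
k^0.6 = 0.12 / (0.031 + 0.067) = 0.12 / 0.098 = 1.2245
k* = 1.2245^(1/0.6) ≈ 1.4015
y* = (k*)^α = 1.4015^0.4 ≈ 1.1446
c* = (1 − s)·y* = (1 − 0.12) × 1.1446 ≈ 1.0072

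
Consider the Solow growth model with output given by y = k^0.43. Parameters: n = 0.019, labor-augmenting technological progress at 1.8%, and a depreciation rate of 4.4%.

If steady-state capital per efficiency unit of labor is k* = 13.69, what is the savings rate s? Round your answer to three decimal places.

Steady state requires s·f(k) = (n + g + δ)·k, i.e. s·k^α = (n + g + δ)·k.
So s / (n + g + δ) = (k*)^(1−α) = 13.69^0.57 = 4.4438.
Therefore s = 4.4438 × (n + g + δ) = 4.4438 × 0.081 = 0.3599.

s ≈ 0.360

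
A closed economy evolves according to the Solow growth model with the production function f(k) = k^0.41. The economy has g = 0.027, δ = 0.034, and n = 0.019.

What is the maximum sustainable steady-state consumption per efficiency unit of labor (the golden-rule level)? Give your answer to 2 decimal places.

c_gold ≈ 1.84

At the golden rule, f'(k) = n + g + δ, so α·k^(α−1) = n + g + δ and k_gold = (α/(n + g + δ))^(1/(1−α)).
k_gold = (0.41/0.080)^(1/0.59) = 5.1250^1.6949 ≈ 15.9537
c_gold = f(k_gold) − (n + g + δ)·k_gold = 3.1130 − 0.080×15.9537 ≈ 1.8367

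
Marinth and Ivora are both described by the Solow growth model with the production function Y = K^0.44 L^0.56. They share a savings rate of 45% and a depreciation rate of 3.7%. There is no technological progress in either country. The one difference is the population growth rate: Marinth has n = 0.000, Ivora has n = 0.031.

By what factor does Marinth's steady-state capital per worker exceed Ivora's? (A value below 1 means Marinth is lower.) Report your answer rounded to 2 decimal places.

Steady-state k* = [s/(n + δ)]^(1/(1−α)), so the ratio is [ (s_M/(n + δ)_M) / (s_I/(n + δ)_I) ]^1.7857.
s_M/(n + δ)_M = 0.45/0.037 = 12.1622; s_I/(n + δ)_I = 0.45/0.068 = 6.6176.
Ratio = (12.1622/6.6176)^1.7857 = 1.8379^1.7857 ≈ 2.9648

ratio ≈ 2.96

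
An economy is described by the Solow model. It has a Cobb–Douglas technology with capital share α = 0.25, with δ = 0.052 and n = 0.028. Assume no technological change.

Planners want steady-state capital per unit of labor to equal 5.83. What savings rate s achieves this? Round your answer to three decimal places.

Steady state requires s·f(k) = (n + δ)·k, i.e. s·k^α = (n + δ)·k.
So s / (n + δ) = (k*)^(1−α) = 5.83^0.75 = 3.7519.
Therefore s = 3.7519 × (n + δ) = 3.7519 × 0.080 = 0.3002.

s ≈ 0.300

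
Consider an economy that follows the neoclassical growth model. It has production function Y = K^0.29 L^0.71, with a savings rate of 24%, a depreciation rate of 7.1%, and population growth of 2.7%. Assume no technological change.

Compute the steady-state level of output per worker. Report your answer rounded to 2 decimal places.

Steady state requires s·f(k) = (n + δ)·k, i.e. s·k^α = (n + δ)·k.
Rearranging, k^(1−α) = s / (n + δ).
k^0.71 = 0.24 / (0.027 + 0.071) = 0.24 / 0.098 = 2.4490
k* = 2.4490^(1/0.71) ≈ 3.5308
y* = (k*)^α = 3.5308^0.29 ≈ 1.4417

y* = 1.44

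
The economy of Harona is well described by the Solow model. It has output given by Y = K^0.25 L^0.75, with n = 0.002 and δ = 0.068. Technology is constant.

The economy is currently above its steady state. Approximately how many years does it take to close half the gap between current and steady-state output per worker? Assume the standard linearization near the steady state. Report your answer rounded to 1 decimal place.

half-life ≈ 13.2 years

Near the steady state the convergence rate is λ = (1 − α)(n + δ).
λ = (1 − 0.25) × 0.070 = 0.75 × 0.070 = 0.0525
Half-life = ln 2 / λ = 0.6931 / 0.0525 ≈ 13.20 years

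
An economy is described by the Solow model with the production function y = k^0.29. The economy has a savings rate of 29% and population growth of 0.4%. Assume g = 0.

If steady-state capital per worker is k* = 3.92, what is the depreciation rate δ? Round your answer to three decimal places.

δ ≈ 0.106

In steady state, investment equals break-even investment: s·k^α = (n + δ)·k.
So s / (n + δ) = (k*)^(1−α) = 3.92^0.71 = 2.6377.
Therefore n + δ = s / 2.6377 = 0.29 / 2.6377 = 0.1099, so δ = 0.1099 − 0.004 = 0.1059.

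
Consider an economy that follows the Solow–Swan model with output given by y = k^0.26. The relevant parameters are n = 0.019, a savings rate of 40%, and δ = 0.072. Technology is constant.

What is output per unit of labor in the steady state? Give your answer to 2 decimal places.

At the steady state, Δk = 0, so s·k^α = (n + δ)·k.
Dividing both sides by k: k^(1−α) = s / (n + δ).
k^0.74 = 0.40 / (0.019 + 0.072) = 0.40 / 0.091 = 4.3956
k* = 4.3956^(1/0.74) ≈ 7.3951
y* = (k*)^α = 7.3951^0.26 ≈ 1.6824

y* = 1.68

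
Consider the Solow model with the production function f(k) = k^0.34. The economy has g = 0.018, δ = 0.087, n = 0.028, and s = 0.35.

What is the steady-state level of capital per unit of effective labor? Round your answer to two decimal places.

Steady state requires s·f(k) = (n + g + δ)·k, i.e. s·k^α = (n + g + δ)·k.
Rearranging, k^(1−α) = s / (n + g + δ).
k^0.66 = 0.35 / (0.028 + 0.018 + 0.087) = 0.35 / 0.133 = 2.6316
k* = 2.6316^(1/0.66) ≈ 4.3321

k* = 4.33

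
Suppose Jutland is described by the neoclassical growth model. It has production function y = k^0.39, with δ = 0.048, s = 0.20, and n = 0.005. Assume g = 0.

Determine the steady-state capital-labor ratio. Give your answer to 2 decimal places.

In steady state, investment equals break-even investment: s·k^α = (n + δ)·k.
Rearranging, k^(1−α) = s / (n + δ).
k^0.61 = 0.20 / (0.005 + 0.048) = 0.20 / 0.053 = 3.7736
k* = 3.7736^(1/0.61) ≈ 8.8207

k* ≈ 8.82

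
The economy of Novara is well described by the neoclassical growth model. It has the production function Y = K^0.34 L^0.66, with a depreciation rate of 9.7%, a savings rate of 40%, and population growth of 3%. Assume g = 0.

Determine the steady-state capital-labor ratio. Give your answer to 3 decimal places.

k* = 5.688

In steady state, investment equals break-even investment: s·k^α = (n + δ)·k.
Dividing both sides by k: k^(1−α) = s / (n + δ).
k^0.66 = 0.40 / (0.030 + 0.097) = 0.40 / 0.127 = 3.1496
k* = 3.1496^(1/0.66) ≈ 5.6876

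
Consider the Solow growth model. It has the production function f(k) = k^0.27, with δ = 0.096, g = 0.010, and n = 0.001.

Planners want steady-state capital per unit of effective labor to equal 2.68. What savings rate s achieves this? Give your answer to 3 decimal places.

Steady state requires s·f(k) = (n + g + δ)·k, i.e. s·k^α = (n + g + δ)·k.
So s / (n + g + δ) = (k*)^(1−α) = 2.68^0.73 = 2.0537.
Therefore s = 2.0537 × (n + g + δ) = 2.0537 × 0.107 = 0.2197.

s ≈ 0.220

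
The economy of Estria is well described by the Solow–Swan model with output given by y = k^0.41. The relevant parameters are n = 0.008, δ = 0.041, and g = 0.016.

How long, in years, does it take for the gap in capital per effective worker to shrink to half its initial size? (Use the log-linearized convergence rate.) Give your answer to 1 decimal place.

about 18.1 years

Near the steady state the convergence rate is λ = (1 − α)(n + g + δ).
λ = (1 − 0.41) × 0.065 = 0.59 × 0.065 = 0.03835
Half-life = ln 2 / λ = 0.6931 / 0.03835 ≈ 18.07 years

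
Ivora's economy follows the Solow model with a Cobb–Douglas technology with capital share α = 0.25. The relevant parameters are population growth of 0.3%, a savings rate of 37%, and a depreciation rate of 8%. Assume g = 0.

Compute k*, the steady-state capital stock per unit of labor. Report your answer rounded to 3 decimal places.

Steady state requires s·f(k) = (n + δ)·k, i.e. s·k^α = (n + δ)·k.
Rearranging, k^(1−α) = s / (n + δ).
k^0.75 = 0.37 / (0.003 + 0.080) = 0.37 / 0.083 = 4.4578
k* = 4.4578^(1/0.75) ≈ 7.3366

k* ≈ 7.337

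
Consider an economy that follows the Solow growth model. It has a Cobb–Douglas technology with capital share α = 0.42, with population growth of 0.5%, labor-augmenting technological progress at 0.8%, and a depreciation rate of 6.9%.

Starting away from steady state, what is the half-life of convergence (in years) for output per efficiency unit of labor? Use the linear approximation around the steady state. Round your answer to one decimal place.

Near the steady state the convergence rate is λ = (1 − α)(n + g + δ).
λ = (1 − 0.42) × 0.082 = 0.58 × 0.082 = 0.04756
Half-life = ln 2 / λ = 0.6931 / 0.04756 ≈ 14.57 years

half-life ≈ 14.6 years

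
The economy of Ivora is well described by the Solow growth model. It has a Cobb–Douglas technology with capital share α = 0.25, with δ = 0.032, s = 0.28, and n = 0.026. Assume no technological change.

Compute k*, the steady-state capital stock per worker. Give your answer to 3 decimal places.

k* ≈ 8.159

Steady state requires s·f(k) = (n + δ)·k, i.e. s·k^α = (n + δ)·k.
Dividing both sides by k: k^(1−α) = s / (n + δ).
k^0.75 = 0.28 / (0.026 + 0.032) = 0.28 / 0.058 = 4.8276
k* = 4.8276^(1/0.75) ≈ 8.1591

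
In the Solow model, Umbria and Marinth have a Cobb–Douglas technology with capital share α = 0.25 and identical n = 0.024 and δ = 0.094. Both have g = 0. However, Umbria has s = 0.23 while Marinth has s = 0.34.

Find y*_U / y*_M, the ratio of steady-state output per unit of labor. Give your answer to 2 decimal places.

Steady-state y* = [s/(n + δ)]^(α/(1−α)), so the ratio is [ (s_U/(n + δ)_U) / (s_M/(n + δ)_M) ]^0.3333.
s_U/(n + δ)_U = 0.23/0.118 = 1.9492; s_M/(n + δ)_M = 0.34/0.118 = 2.8814.
Ratio = (1.9492/2.8814)^0.3333 = 0.6765^0.3333 ≈ 0.8779

y*_U / y*_M ≈ 0.88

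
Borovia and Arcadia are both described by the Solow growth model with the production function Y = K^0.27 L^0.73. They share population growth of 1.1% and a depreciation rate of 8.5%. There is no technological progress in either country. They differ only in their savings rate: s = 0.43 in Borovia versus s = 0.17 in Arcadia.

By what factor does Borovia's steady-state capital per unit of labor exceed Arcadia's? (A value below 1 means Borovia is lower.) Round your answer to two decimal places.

Steady-state k* = [s/(n + δ)]^(1/(1−α)), so the ratio is [ (s_B/(n + δ)_B) / (s_A/(n + δ)_A) ]^1.3699.
s_B/(n + δ)_B = 0.43/0.096 = 4.4792; s_A/(n + δ)_A = 0.17/0.096 = 1.7708.
Ratio = (4.4792/1.7708)^1.3699 = 2.5295^1.3699 ≈ 3.5655

ratio ≈ 3.57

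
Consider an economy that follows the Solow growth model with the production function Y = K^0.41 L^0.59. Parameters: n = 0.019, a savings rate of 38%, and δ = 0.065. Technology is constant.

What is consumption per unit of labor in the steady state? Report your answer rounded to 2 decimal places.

c* ≈ 1.77

At the steady state, Δk = 0, so s·k^α = (n + δ)·k.
Dividing both sides by k: k^(1−α) = s / (n + δ).
k^0.59 = 0.38 / (0.019 + 0.065) = 0.38 / 0.084 = 4.5238
k* = 4.5238^(1/0.59) ≈ 12.9129
y* = (k*)^α = 12.9129^0.41 ≈ 2.8544
c* = (1 − s)·y* = (1 − 0.38) × 2.8544 ≈ 1.7697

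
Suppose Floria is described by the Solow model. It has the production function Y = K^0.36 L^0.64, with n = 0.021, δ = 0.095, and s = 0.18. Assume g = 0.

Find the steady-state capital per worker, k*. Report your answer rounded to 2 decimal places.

k* ≈ 1.99

Steady state requires s·f(k) = (n + δ)·k, i.e. s·k^α = (n + δ)·k.
Rearranging, k^(1−α) = s / (n + δ).
k^0.64 = 0.18 / (0.021 + 0.095) = 0.18 / 0.116 = 1.5517
k* = 1.5517^(1/0.64) ≈ 1.9867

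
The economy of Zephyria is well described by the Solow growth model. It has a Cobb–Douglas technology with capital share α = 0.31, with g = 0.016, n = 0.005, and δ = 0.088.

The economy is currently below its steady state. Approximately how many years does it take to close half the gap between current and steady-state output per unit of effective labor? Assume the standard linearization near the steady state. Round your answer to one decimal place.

about 9.2 years

Near the steady state the convergence rate is λ = (1 − α)(n + g + δ).
λ = (1 − 0.31) × 0.109 = 0.69 × 0.109 = 0.07521
Half-life = ln 2 / λ = 0.6931 / 0.07521 ≈ 9.22 years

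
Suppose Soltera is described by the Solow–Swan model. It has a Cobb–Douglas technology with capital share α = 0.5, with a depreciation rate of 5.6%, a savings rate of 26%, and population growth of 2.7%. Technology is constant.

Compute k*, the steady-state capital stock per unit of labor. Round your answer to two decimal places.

At the steady state, Δk = 0, so s·k^α = (n + δ)·k.
Rearranging, k^(1−α) = s / (n + δ).
k^0.5 = 0.26 / (0.027 + 0.056) = 0.26 / 0.083 = 3.1325
k* = 3.1325^(1/0.5) ≈ 9.8126

k* = 9.81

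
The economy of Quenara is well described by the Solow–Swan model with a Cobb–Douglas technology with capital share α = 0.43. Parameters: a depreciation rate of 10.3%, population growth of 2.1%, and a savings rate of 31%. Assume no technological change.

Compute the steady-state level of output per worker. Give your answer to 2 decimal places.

Steady state requires s·f(k) = (n + δ)·k, i.e. s·k^α = (n + δ)·k.
Rearranging, k^(1−α) = s / (n + δ).
k^0.57 = 0.31 / (0.021 + 0.103) = 0.31 / 0.124 = 2.5000
k* = 2.5000^(1/0.57) ≈ 4.9905
y* = (k*)^α = 4.9905^0.43 ≈ 1.9962

y* = 2.00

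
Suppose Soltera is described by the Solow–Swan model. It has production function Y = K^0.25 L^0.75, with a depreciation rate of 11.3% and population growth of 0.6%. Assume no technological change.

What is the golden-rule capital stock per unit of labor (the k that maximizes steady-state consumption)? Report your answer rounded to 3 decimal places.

The golden rule sets f'(k) = n + δ, i.e. α·k^(α−1) = n + δ.
So k^(1−α) = α / (n + δ) = 0.25 / 0.119 = 2.1008.
k_gold = 2.1008^(1/0.75) ≈ 2.6906

k_gold ≈ 2.691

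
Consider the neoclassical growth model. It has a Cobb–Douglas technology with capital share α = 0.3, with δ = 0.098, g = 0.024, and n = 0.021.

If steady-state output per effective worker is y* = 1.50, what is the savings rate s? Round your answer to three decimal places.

s ≈ 0.368

In steady state, investment equals break-even investment: s·k^α = (n + g + δ)·k.
Since y* = [s/(n + g + δ)]^(α/(1−α)), we have s/(n + g + δ) = (y*)^((1−α)/α) = 1.50^2.3333 = 2.5756.
Therefore s = 2.5756 × (n + g + δ) = 2.5756 × 0.143 = 0.3683.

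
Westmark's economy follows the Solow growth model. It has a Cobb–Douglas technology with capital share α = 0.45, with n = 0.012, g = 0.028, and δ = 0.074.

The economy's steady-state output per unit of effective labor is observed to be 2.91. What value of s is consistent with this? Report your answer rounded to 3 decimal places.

s ≈ 0.421

In steady state, investment equals break-even investment: s·k^α = (n + g + δ)·k.
Since y* = [s/(n + g + δ)]^(α/(1−α)), we have s/(n + g + δ) = (y*)^((1−α)/α) = 2.91^1.2222 = 3.6895.
Therefore s = 3.6895 × (n + g + δ) = 3.6895 × 0.114 = 0.4206.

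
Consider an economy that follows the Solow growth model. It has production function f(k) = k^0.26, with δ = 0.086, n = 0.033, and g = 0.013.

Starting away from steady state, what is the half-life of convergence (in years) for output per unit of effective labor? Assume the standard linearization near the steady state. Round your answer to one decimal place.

t_½ ≈ 7.1 years

Near the steady state the convergence rate is λ = (1 − α)(n + g + δ).
λ = (1 − 0.26) × 0.132 = 0.74 × 0.132 = 0.09768
Half-life = ln 2 / λ = 0.6931 / 0.09768 ≈ 7.10 years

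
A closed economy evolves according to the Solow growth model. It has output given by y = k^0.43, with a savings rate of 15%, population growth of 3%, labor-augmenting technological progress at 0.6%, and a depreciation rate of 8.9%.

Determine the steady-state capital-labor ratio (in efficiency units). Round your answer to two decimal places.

k* = 1.38

Steady state requires s·f(k) = (n + g + δ)·k, i.e. s·k^α = (n + g + δ)·k.
Rearranging, k^(1−α) = s / (n + g + δ).
k^0.57 = 0.15 / (0.030 + 0.006 + 0.089) = 0.15 / 0.125 = 1.2000
k* = 1.2000^(1/0.57) ≈ 1.3769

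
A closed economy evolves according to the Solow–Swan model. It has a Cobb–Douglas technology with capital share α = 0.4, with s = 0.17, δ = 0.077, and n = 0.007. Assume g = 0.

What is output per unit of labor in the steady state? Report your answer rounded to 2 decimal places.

y* = 1.60

In steady state, investment equals break-even investment: s·k^α = (n + δ)·k.
Rearranging, k^(1−α) = s / (n + δ).
k^0.6 = 0.17 / (0.007 + 0.077) = 0.17 / 0.084 = 2.0238
k* = 2.0238^(1/0.6) ≈ 3.2380
y* = (k*)^α = 3.2380^0.4 ≈ 1.6000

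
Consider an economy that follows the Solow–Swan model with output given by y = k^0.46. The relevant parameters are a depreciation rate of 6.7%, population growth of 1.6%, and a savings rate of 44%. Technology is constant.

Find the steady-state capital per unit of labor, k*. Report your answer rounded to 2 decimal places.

k* = 21.95

At the steady state, Δk = 0, so s·k^α = (n + δ)·k.
Rearranging, k^(1−α) = s / (n + δ).
k^0.54 = 0.44 / (0.016 + 0.067) = 0.44 / 0.083 = 5.3012
k* = 5.3012^(1/0.54) ≈ 21.9500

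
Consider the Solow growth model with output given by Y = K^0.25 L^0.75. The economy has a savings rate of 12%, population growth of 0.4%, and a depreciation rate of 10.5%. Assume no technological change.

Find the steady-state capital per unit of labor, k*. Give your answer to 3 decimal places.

k* ≈ 1.137

At the steady state, Δk = 0, so s·k^α = (n + δ)·k.
Rearranging, k^(1−α) = s / (n + δ).
k^0.75 = 0.12 / (0.004 + 0.105) = 0.12 / 0.109 = 1.1009
k* = 1.1009^(1/0.75) ≈ 1.1367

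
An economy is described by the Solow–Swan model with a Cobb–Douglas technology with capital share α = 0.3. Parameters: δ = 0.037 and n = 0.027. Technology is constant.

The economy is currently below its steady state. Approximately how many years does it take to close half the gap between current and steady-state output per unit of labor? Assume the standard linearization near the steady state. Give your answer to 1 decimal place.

half-life ≈ 15.5 years

Near the steady state the convergence rate is λ = (1 − α)(n + δ).
λ = (1 − 0.3) × 0.064 = 0.7 × 0.064 = 0.0448
Half-life = ln 2 / λ = 0.6931 / 0.0448 ≈ 15.47 years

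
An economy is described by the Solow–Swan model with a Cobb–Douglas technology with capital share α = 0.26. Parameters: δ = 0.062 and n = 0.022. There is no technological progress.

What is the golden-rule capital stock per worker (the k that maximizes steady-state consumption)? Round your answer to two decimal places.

The golden rule sets f'(k) = n + δ, i.e. α·k^(α−1) = n + δ.
So k^(1−α) = α / (n + δ) = 0.26 / 0.084 = 3.0952.
k_gold = 3.0952^(1/0.74) ≈ 4.6035

k_gold ≈ 4.60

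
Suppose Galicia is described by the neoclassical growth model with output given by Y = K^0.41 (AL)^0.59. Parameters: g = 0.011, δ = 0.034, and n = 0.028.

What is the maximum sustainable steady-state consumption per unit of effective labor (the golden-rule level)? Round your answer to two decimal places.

At the golden rule, f'(k) = n + g + δ, so α·k^(α−1) = n + g + δ and k_gold = (α/(n + g + δ))^(1/(1−α)).
k_gold = (0.41/0.073)^(1/0.59) = 5.6164^1.6949 ≈ 18.6319
c_gold = f(k_gold) − (n + g + δ)·k_gold = 3.3175 − 0.073×18.6319 ≈ 1.9574

c_gold ≈ 1.96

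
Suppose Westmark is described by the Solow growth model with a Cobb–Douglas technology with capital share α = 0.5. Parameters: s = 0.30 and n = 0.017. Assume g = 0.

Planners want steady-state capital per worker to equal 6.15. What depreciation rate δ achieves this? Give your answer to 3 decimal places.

δ ≈ 0.104

Steady state requires s·f(k) = (n + δ)·k, i.e. s·k^α = (n + δ)·k.
So s / (n + δ) = (k*)^(1−α) = 6.15^0.5 = 2.4799.
Therefore n + δ = s / 2.4799 = 0.30 / 2.4799 = 0.1210, so δ = 0.1210 − 0.017 = 0.1040.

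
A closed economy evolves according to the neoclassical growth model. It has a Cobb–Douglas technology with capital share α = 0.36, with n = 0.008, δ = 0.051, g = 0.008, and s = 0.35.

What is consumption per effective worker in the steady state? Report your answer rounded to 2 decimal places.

At the steady state, Δk = 0, so s·k^α = (n + g + δ)·k.
Dividing both sides by k: k^(1−α) = s / (n + g + δ).
k^0.64 = 0.35 / (0.008 + 0.008 + 0.051) = 0.35 / 0.067 = 5.2239
k* = 5.2239^(1/0.64) ≈ 13.2394
y* = (k*)^α = 13.2394^0.36 ≈ 2.5344
c* = (1 − s)·y* = (1 − 0.35) × 2.5344 ≈ 1.6474

c* = 1.65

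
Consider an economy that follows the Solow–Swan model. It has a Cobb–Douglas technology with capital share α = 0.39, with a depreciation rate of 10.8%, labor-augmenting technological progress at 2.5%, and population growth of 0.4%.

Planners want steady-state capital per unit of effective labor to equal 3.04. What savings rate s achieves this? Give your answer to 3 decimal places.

In steady state, investment equals break-even investment: s·k^α = (n + g + δ)·k.
So s / (n + g + δ) = (k*)^(1−α) = 3.04^0.61 = 1.9704.
Therefore s = 1.9704 × (n + g + δ) = 1.9704 × 0.137 = 0.2699.

s ≈ 0.270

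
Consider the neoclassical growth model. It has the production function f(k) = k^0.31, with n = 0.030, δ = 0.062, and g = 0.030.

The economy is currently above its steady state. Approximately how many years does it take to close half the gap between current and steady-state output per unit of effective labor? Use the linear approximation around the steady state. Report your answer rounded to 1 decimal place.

Near the steady state the convergence rate is λ = (1 − α)(n + g + δ).
λ = (1 − 0.31) × 0.122 = 0.69 × 0.122 = 0.08418
Half-life = ln 2 / λ = 0.6931 / 0.08418 ≈ 8.23 years

about 8.2 years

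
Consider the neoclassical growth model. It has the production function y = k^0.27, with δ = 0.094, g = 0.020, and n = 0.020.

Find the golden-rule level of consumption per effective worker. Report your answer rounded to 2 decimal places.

c_gold ≈ 0.95

At the golden rule, f'(k) = n + g + δ, so α·k^(α−1) = n + g + δ and k_gold = (α/(n + g + δ))^(1/(1−α)).
k_gold = (0.27/0.134)^(1/0.73) = 2.0149^1.3699 ≈ 2.6109
c_gold = f(k_gold) − (n + g + δ)·k_gold = 1.2958 − 0.134×2.6109 ≈ 0.9459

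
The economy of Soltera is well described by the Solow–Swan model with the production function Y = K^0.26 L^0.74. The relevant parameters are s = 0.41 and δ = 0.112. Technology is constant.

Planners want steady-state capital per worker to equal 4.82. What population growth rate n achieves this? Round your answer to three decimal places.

n ≈ 0.016

Steady state requires s·f(k) = (n + δ)·k, i.e. s·k^α = (n + δ)·k.
So s / (n + δ) = (k*)^(1−α) = 4.82^0.74 = 3.2022.
Therefore n + δ = s / 3.2022 = 0.41 / 3.2022 = 0.1280, so n = 0.1280 − 0.112 = 0.0160.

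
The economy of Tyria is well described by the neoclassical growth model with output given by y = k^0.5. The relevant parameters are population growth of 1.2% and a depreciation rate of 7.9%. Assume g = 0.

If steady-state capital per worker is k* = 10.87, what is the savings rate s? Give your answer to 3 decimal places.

s ≈ 0.300

At the steady state, Δk = 0, so s·k^α = (n + δ)·k.
So s / (n + δ) = (k*)^(1−α) = 10.87^0.5 = 3.2970.
Therefore s = 3.2970 × (n + δ) = 3.2970 × 0.091 = 0.3000.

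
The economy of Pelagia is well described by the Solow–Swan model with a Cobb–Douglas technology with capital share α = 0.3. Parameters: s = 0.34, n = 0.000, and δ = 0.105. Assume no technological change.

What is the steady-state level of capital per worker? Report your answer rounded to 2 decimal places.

At the steady state, Δk = 0, so s·k^α = (n + δ)·k.
Dividing both sides by k: k^(1−α) = s / (n + δ).
k^0.7 = 0.34 / (0.000 + 0.105) = 0.34 / 0.105 = 3.2381
k* = 3.2381^(1/0.7) ≈ 5.3578

k* ≈ 5.36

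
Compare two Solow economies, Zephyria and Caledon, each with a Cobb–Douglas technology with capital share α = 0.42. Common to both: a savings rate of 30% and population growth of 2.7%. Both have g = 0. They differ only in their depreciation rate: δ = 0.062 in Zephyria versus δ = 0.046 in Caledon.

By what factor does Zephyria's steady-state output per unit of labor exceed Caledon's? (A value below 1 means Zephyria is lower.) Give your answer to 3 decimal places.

Steady-state y* = [s/(n + δ)]^(α/(1−α)), so the ratio is [ (s_Z/(n + δ)_Z) / (s_C/(n + δ)_C) ]^0.7241.
s_Z/(n + δ)_Z = 0.30/0.089 = 3.3708; s_C/(n + δ)_C = 0.30/0.073 = 4.1096.
Ratio = (3.3708/4.1096)^0.7241 = 0.8202^0.7241 ≈ 0.8663

y*_Z / y*_C ≈ 0.866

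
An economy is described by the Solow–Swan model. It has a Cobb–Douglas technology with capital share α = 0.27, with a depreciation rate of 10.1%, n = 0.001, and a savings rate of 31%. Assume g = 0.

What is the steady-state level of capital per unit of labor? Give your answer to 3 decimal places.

At the steady state, Δk = 0, so s·k^α = (n + δ)·k.
Rearranging, k^(1−α) = s / (n + δ).
k^0.73 = 0.31 / (0.001 + 0.101) = 0.31 / 0.102 = 3.0392
k* = 3.0392^(1/0.73) ≈ 4.5847

k* = 4.585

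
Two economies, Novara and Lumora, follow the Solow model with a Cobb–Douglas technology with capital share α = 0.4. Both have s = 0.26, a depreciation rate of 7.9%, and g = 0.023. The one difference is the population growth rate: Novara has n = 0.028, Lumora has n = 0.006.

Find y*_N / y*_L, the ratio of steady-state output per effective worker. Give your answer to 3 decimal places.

ratio ≈ 0.884

Steady-state y* = [s/(n + g + δ)]^(α/(1−α)), so the ratio is [ (s_N/(n + g + δ)_N) / (s_L/(n + g + δ)_L) ]^0.6667.
s_N/(n + g + δ)_N = 0.26/0.130 = 2.0000; s_L/(n + g + δ)_L = 0.26/0.108 = 2.4074.
Ratio = (2.0000/2.4074)^0.6667 = 0.8308^0.6667 ≈ 0.8837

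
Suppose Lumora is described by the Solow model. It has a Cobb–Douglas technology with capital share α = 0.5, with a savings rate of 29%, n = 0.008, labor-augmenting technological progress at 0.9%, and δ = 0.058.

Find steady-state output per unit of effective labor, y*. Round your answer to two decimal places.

y* = 3.87

Steady state requires s·f(k) = (n + g + δ)·k, i.e. s·k^α = (n + g + δ)·k.
Dividing both sides by k: k^(1−α) = s / (n + g + δ).
k^0.5 = 0.29 / (0.008 + 0.009 + 0.058) = 0.29 / 0.075 = 3.8667
k* = 3.8667^(1/0.5) ≈ 14.9514
y* = (k*)^α = 14.9514^0.5 ≈ 3.8667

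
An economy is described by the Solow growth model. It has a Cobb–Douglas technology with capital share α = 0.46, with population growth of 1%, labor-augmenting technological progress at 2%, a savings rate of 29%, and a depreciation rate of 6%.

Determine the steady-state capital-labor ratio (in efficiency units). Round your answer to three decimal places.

k* = 8.730

At the steady state, Δk = 0, so s·k^α = (n + g + δ)·k.
Rearranging, k^(1−α) = s / (n + g + δ).
k^0.54 = 0.29 / (0.010 + 0.020 + 0.060) = 0.29 / 0.090 = 3.2222
k* = 3.2222^(1/0.54) ≈ 8.7302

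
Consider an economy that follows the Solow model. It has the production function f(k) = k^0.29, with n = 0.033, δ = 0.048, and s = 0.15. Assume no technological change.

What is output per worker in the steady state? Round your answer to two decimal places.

In steady state, investment equals break-even investment: s·k^α = (n + δ)·k.
Rearranging, k^(1−α) = s / (n + δ).
k^0.71 = 0.15 / (0.033 + 0.048) = 0.15 / 0.081 = 1.8519
k* = 1.8519^(1/0.71) ≈ 2.3819
y* = (k*)^α = 2.3819^0.29 ≈ 1.2862

y* ≈ 1.29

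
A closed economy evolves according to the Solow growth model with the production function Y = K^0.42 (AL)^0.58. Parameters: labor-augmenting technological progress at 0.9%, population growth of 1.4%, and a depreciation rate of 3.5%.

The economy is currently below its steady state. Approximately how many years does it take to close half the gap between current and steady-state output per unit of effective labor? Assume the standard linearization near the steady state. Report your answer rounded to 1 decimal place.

half-life ≈ 20.6 years

Near the steady state the convergence rate is λ = (1 − α)(n + g + δ).
λ = (1 − 0.42) × 0.058 = 0.58 × 0.058 = 0.03364
Half-life = ln 2 / λ = 0.6931 / 0.03364 ≈ 20.60 years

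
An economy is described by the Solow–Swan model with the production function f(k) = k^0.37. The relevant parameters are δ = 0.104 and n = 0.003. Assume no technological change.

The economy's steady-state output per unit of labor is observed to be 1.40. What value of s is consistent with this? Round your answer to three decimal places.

s ≈ 0.190

At the steady state, Δk = 0, so s·k^α = (n + δ)·k.
Since y* = [s/(n + δ)]^(α/(1−α)), we have s/(n + δ) = (y*)^((1−α)/α) = 1.40^1.7027 = 1.7734.
Therefore s = 1.7734 × (n + δ) = 1.7734 × 0.107 = 0.1898.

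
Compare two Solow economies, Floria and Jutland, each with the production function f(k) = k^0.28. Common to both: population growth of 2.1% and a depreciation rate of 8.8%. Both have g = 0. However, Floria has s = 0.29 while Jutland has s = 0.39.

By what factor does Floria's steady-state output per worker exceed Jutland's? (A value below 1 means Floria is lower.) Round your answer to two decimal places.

ratio ≈ 0.89

Steady-state y* = [s/(n + δ)]^(α/(1−α)), so the ratio is [ (s_F/(n + δ)_F) / (s_J/(n + δ)_J) ]^0.3889.
s_F/(n + δ)_F = 0.29/0.109 = 2.6606; s_J/(n + δ)_J = 0.39/0.109 = 3.5780.
Ratio = (2.6606/3.5780)^0.3889 = 0.7436^0.3889 ≈ 0.8912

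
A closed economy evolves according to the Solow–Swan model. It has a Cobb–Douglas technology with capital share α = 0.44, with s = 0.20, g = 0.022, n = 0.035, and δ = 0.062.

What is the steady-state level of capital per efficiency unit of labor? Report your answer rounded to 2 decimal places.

Steady state requires s·f(k) = (n + g + δ)·k, i.e. s·k^α = (n + g + δ)·k.
Rearranging, k^(1−α) = s / (n + g + δ).
k^0.56 = 0.20 / (0.035 + 0.022 + 0.062) = 0.20 / 0.119 = 1.6807
k* = 1.6807^(1/0.56) ≈ 2.5273

k* ≈ 2.53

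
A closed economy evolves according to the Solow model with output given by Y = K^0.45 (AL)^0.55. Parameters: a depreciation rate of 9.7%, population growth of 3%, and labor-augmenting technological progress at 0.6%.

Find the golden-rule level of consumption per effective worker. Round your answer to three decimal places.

At the golden rule, f'(k) = n + g + δ, so α·k^(α−1) = n + g + δ and k_gold = (α/(n + g + δ))^(1/(1−α)).
k_gold = (0.45/0.133)^(1/0.55) = 3.3835^1.8182 ≈ 9.1726
c_gold = f(k_gold) − (n + g + δ)·k_gold = 2.7110 − 0.133×9.1726 ≈ 1.4910

c_gold ≈ 1.491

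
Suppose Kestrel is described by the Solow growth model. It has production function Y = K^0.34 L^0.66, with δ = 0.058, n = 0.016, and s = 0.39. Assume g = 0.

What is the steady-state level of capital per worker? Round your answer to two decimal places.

Steady state requires s·f(k) = (n + δ)·k, i.e. s·k^α = (n + δ)·k.
Dividing both sides by k: k^(1−α) = s / (n + δ).
k^0.66 = 0.39 / (0.016 + 0.058) = 0.39 / 0.074 = 5.2703
k* = 5.2703^(1/0.66) ≈ 12.4077

k* = 12.41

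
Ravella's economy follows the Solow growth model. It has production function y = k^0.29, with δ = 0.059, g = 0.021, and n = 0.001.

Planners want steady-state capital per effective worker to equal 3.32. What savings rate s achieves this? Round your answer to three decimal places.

s ≈ 0.190

In steady state, investment equals break-even investment: s·k^α = (n + g + δ)·k.
So s / (n + g + δ) = (k*)^(1−α) = 3.32^0.71 = 2.3443.
Therefore s = 2.3443 × (n + g + δ) = 2.3443 × 0.081 = 0.1899.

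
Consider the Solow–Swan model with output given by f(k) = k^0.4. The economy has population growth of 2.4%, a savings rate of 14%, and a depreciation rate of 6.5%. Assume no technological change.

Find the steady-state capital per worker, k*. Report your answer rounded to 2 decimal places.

Steady state requires s·f(k) = (n + δ)·k, i.e. s·k^α = (n + δ)·k.
Dividing both sides by k: k^(1−α) = s / (n + δ).
k^0.6 = 0.14 / (0.024 + 0.065) = 0.14 / 0.089 = 1.5730
k* = 1.5730^(1/0.6) ≈ 2.1276

k* = 2.13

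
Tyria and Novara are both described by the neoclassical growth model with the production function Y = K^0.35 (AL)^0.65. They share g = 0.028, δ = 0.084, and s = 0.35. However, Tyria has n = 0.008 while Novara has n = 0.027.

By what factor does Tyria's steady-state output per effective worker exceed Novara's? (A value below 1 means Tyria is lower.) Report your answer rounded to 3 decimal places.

y*_T / y*_N ≈ 1.082

Steady-state y* = [s/(n + g + δ)]^(α/(1−α)), so the ratio is [ (s_T/(n + g + δ)_T) / (s_N/(n + g + δ)_N) ]^0.5385.
s_T/(n + g + δ)_T = 0.35/0.120 = 2.9167; s_N/(n + g + δ)_N = 0.35/0.139 = 2.5180.
Ratio = (2.9167/2.5180)^0.5385 = 1.1583^0.5385 ≈ 1.0823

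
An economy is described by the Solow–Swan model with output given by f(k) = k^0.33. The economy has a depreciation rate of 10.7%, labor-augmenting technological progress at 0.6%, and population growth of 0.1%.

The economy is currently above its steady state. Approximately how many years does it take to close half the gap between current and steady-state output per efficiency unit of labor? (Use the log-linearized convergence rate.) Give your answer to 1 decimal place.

Near the steady state the convergence rate is λ = (1 − α)(n + g + δ).
λ = (1 − 0.33) × 0.114 = 0.67 × 0.114 = 0.07638
Half-life = ln 2 / λ = 0.6931 / 0.07638 ≈ 9.07 years

half-life ≈ 9.1 years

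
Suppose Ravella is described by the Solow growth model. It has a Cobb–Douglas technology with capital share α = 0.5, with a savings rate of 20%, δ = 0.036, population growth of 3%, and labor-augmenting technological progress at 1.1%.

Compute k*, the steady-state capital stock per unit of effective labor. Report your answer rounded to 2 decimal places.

k* = 6.75

Steady state requires s·f(k) = (n + g + δ)·k, i.e. s·k^α = (n + g + δ)·k.
Rearranging, k^(1−α) = s / (n + g + δ).
k^0.5 = 0.20 / (0.030 + 0.011 + 0.036) = 0.20 / 0.077 = 2.5974
k* = 2.5974^(1/0.5) ≈ 6.7465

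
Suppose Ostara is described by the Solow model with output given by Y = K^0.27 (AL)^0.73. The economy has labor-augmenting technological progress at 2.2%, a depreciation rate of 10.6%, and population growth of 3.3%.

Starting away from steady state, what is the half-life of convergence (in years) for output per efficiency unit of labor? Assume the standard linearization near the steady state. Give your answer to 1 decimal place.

Near the steady state the convergence rate is λ = (1 − α)(n + g + δ).
λ = (1 − 0.27) × 0.161 = 0.73 × 0.161 = 0.11753
Half-life = ln 2 / λ = 0.6931 / 0.11753 ≈ 5.90 years

t_½ ≈ 5.9 years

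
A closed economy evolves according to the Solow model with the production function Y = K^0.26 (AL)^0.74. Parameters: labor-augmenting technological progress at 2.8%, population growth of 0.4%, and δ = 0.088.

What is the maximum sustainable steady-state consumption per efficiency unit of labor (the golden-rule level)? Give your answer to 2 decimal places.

c_gold ≈ 0.97

At the golden rule, f'(k) = n + g + δ, so α·k^(α−1) = n + g + δ and k_gold = (α/(n + g + δ))^(1/(1−α)).
k_gold = (0.26/0.120)^(1/0.74) = 2.1667^1.3514 ≈ 2.8431
c_gold = f(k_gold) − (n + g + δ)·k_gold = 1.3122 − 0.120×2.8431 ≈ 0.9710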